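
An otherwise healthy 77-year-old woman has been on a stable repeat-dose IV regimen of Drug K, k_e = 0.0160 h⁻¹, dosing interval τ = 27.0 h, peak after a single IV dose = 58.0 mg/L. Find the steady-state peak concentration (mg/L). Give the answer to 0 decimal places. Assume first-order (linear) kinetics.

e^(−kτ) = e^(−0.01600 × 27.0) = 0.6492
Accumulation ratio R = 1 / (1 − e^(−kτ)) = 1 / (1 − 0.6492) = 2.851
Steady-state peak = C₀ × R = 58.0 × 2.851 = 165.4 mg/L

165 mg/L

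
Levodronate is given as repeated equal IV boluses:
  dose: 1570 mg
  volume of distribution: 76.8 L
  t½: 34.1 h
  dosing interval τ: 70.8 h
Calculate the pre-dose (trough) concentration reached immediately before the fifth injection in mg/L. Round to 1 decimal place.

C₀ per dose = Dose / Vd = 1570 / 76.8 = 20.44 mg/L
k = ln2 / t½ = 0.693147 / 34.1 = 0.02033 h⁻¹
Fraction remaining after one interval: r = e^(−kτ) = e^(−0.02033 × 70.8) = 0.2371
Before dose 5, 4 doses have been given (aged 1τ, 2τ, 3τ, 4τ).
C_trough = C₀ × (r + r² + … + r^4) = C₀ × r(1−r^4)/(1−r)
        = 20.44 × 0.2371 × (1 − 0.003160) / (1 − 0.2371) = 6.332 mg/L

6.3 mg/L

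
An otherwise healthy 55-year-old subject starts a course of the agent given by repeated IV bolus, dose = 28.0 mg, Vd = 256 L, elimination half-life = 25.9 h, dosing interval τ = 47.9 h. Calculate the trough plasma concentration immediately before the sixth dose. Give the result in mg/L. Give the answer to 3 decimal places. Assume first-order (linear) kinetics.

C₀ per dose = Dose / Vd = 28.0 / 256 = 0.1094 mg/L
k = ln2 / t½ = 0.693147 / 25.9 = 0.02676 h⁻¹
Fraction remaining after one interval: r = e^(−kτ) = e^(−0.02676 × 47.9) = 0.2775
Before dose 6, 5 doses have been given (aged 1τ, 2τ, 3τ, 4τ, 5τ).
C_trough = C₀ × (r + r² + … + r^5) = C₀ × r(1−r^5)/(1−r)
        = 0.1094 × 0.2775 × (1 − 0.001646) / (1 − 0.2775) = 0.04195 mg/L

0.042 mg/L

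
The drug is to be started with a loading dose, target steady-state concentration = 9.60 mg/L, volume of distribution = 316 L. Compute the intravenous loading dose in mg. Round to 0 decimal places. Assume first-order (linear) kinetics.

3034 mg

LD = Css × Vd = 9.60 × 316 = 3034 mg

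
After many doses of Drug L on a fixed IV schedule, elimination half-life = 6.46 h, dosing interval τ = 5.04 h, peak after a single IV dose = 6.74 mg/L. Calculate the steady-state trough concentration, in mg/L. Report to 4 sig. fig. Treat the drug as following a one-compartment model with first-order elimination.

9.396 mg/L

k = ln2 / t½ = 0.693147 / 6.46 = 0.1073 h⁻¹
e^(−kτ) = e^(−0.1073 × 5.04) = 0.5823
Accumulation ratio R = 1 / (1 − e^(−kτ)) = 1 / (1 − 0.5823) = 2.394
Steady-state trough = C₀ × R × e^(−kτ) = 6.74 × 2.394 × 0.5823 = 9.396 mg/L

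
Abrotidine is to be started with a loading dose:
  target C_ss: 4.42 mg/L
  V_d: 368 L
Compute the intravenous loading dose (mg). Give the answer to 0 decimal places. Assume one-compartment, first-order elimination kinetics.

LD = Css × Vd = 4.42 × 368 = 1627 mg

1627 mg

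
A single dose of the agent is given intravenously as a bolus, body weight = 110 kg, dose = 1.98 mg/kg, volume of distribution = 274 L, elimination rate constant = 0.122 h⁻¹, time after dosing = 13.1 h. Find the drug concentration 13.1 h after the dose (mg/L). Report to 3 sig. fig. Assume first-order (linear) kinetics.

0.161 mg/L

Total dose = 1.98 × 110 = 217.8 mg
C₀ = Dose / Vd = 217.8 / 274 = 0.7949 mg/L
C = C₀ · e^(−k·t) = 0.7949 × e^(−0.1220 × 13.1)
  = 0.7949 × 0.2023 = 0.1608 mg/L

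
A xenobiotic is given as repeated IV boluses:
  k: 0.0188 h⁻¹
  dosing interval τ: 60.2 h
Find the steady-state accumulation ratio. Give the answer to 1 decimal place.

1.5

e^(−kτ) = e^(−0.01880 × 60.2) = 0.3225
Accumulation ratio R = 1 / (1 − e^(−kτ)) = 1 / (1 − 0.3225) = 1.476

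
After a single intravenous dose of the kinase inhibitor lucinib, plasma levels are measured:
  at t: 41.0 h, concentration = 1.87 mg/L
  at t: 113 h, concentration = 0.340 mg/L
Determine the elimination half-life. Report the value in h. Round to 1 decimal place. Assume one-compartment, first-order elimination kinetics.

k = ln(C₁/C₂) / (t₂ − t₁) = ln(1.87/0.340) / (113 − 41.0)
  = 1.705 / 72.00 = 0.02368 h⁻¹
t½ = ln2 / k = 0.693147 / 0.02368 = 29.27 h

29.3 h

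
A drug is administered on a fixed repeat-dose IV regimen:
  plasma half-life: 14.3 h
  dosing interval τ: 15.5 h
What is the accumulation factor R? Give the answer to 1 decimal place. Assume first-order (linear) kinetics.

1.9

k = ln2 / t½ = 0.693147 / 14.3 = 0.04847 h⁻¹
e^(−kτ) = e^(−0.04847 × 15.5) = 0.4718
Accumulation ratio R = 1 / (1 − e^(−kτ)) = 1 / (1 − 0.4718) = 1.893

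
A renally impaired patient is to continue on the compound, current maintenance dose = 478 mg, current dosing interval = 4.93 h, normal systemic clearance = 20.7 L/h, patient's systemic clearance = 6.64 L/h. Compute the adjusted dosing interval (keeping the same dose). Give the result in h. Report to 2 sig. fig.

To keep the same average steady-state level, dosing rate must scale with clearance.
CL ratio = 6.64 / 20.7 = 0.3208
New interval (same dose) = 4.93 / 0.3208 = 15.37 h

15 h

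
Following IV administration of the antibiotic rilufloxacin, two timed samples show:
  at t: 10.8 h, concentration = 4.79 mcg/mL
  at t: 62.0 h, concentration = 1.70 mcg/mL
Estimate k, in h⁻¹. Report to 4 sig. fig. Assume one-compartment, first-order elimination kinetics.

0.02023 h⁻¹

k = ln(C₁/C₂) / (t₂ − t₁) = ln(4.79/1.70) / (62.0 − 10.8)
  = 1.036 / 51.20 = 0.02023 h⁻¹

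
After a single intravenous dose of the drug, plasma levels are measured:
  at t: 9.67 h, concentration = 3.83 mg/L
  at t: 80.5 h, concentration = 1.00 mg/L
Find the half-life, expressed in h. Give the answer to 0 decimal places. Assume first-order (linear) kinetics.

37 h

k = ln(C₁/C₂) / (t₂ − t₁) = ln(3.83/1.00) / (80.5 − 9.67)
  = 1.343 / 70.83 = 0.01896 h⁻¹
t½ = ln2 / k = 0.693147 / 0.01896 = 36.56 h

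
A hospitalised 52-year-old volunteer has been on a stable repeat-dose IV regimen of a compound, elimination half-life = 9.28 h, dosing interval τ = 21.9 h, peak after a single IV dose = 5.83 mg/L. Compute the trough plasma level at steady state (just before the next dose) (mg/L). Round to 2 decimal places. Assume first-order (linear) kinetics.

k = ln2 / t½ = 0.693147 / 9.28 = 0.07469 h⁻¹
e^(−kτ) = e^(−0.07469 × 21.9) = 0.1948
Accumulation ratio R = 1 / (1 − e^(−kτ)) = 1 / (1 − 0.1948) = 1.242
Steady-state trough = C₀ × R × e^(−kτ) = 5.83 × 1.242 × 0.1948 = 1.411 mg/L

1.41 mg/L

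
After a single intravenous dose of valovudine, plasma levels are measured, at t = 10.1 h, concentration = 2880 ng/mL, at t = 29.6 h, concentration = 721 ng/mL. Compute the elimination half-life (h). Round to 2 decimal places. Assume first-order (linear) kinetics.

k = ln(C₁/C₂) / (t₂ − t₁) = ln(2880/721) / (29.6 − 10.1)
  = 1.385 / 19.50 = 0.07103 h⁻¹
t½ = ln2 / k = 0.693147 / 0.07103 = 9.759 h

9.76 h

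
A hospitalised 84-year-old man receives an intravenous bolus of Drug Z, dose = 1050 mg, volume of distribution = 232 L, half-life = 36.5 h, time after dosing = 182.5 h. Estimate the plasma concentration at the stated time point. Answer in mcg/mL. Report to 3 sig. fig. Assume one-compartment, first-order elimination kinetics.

C₀ = Dose / Vd = 1050 / 232 = 4.526 mg/L
k = ln2 / t½ = 0.693147 / 36.5 = 0.01899 h⁻¹
t / t½ = 182.5 / 36.5 = 5 half-lives
C = C₀ × (1/2)^5 = 4.526 × 0.03125 = 0.1414 mg/L
(0.1414 mg/L = 0.1414 mcg/mL)

0.141 mcg/mL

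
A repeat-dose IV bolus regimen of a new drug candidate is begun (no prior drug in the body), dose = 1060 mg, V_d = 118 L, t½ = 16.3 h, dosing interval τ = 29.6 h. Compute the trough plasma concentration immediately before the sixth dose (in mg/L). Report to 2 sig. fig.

3.6 mg/L

C₀ per dose = Dose / Vd = 1060 / 118 = 8.983 mg/L
k = ln2 / t½ = 0.693147 / 16.3 = 0.04252 h⁻¹
Fraction remaining after one interval: r = e^(−kτ) = e^(−0.04252 × 29.6) = 0.2841
Before dose 6, 5 doses have been given (aged 1τ, 2τ, 3τ, 4τ, 5τ).
C_trough = C₀ × (r + r² + … + r^5) = C₀ × r(1−r^5)/(1−r)
        = 8.983 × 0.2841 × (1 − 0.001851) / (1 − 0.2841) = 3.558 mg/L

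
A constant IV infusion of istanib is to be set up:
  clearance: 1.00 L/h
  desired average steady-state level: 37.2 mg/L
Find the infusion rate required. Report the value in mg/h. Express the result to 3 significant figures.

At steady state, infusion rate R₀ = Css × CL = 37.2 × 1.000 = 37.20 mg/h

37.2 mg/h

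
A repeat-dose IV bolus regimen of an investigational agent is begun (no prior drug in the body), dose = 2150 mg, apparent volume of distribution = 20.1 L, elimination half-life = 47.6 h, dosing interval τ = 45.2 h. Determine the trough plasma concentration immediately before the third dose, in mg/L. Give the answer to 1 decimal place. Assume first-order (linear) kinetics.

C₀ per dose = Dose / Vd = 2150 / 20.1 = 107.0 mg/L
k = ln2 / t½ = 0.693147 / 47.6 = 0.01456 h⁻¹
Fraction remaining after one interval: r = e^(−kτ) = e^(−0.01456 × 45.2) = 0.5178
Before dose 3, 2 doses have been given (aged 1τ, 2τ).
C_trough = C₀ × (r + r²) = 107.0 × (0.5178 + 0.2681) = 84.09 mg/L

84.1 mg/L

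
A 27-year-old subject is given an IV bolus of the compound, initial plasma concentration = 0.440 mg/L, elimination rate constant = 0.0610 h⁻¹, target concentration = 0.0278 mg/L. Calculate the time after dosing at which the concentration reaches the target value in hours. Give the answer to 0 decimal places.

45 h

t = ln(C₀ / C) / k = ln(0.4400 / 0.0278) / 0.06100
  = ln(15.83) / 0.06100 = 2.762 / 0.06100 = 45.28 h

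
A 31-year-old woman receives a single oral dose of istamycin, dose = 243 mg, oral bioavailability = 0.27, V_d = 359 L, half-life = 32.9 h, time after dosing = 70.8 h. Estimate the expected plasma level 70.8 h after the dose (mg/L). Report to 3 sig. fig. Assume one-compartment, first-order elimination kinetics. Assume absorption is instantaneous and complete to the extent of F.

Amount reaching circulation = F × Dose = 0.27 × 243.0 = 65.61 mg
C₀ = F·Dose / Vd = 65.61 / 359 = 0.1828 mg/L
k = ln2 / t½ = 0.693147 / 32.9 = 0.02107 h⁻¹
C = C₀ · e^(−k·t) = 0.1828 × e^(−0.02107 × 70.8)
  = 0.1828 × 0.2250 = 0.04113 mg/L

0.0411 mg/L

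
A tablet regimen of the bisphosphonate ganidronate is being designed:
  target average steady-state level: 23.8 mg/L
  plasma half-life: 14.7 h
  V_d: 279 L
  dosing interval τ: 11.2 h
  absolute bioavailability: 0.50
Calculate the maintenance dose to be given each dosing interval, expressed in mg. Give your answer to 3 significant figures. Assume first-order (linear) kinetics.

7010 mg

k = ln2 / t½ = 0.693147 / 14.7 = 0.04715 h⁻¹
CL = k × Vd = 0.04715 × 279 = 13.15 L/h
At steady state, F × (Dose/τ) = Css × CL.
Dose = Css × CL × τ / F = 23.8 × 13.15 × 11.2 / 0.50 = 7011 mg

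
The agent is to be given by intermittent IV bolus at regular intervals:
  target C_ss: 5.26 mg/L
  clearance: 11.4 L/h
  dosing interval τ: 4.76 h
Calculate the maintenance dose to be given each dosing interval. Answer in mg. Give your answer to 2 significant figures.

290 mg

At steady state, Dose/τ = Css × CL.
Dose = Css × CL × τ = 5.26 × 11.40 × 4.76 = 285.4 mg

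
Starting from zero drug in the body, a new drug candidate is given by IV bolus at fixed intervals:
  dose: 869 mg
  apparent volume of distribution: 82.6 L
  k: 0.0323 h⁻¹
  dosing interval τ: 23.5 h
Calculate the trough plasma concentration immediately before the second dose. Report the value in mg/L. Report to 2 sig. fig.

4.9 mg/L

C₀ per dose = Dose / Vd = 869 / 82.6 = 10.52 mg/L
Fraction remaining after one interval: r = e^(−kτ) = e^(−0.03230 × 23.5) = 0.4681
Before dose 2, 1 dose has been given (aged 1τ).
C_trough = C₀ × r = 10.52 × 0.4681 = 4.924 mg/L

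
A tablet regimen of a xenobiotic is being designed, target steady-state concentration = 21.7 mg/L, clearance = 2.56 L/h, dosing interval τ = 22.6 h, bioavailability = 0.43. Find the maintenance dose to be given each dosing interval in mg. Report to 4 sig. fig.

2920 mg

At steady state, F × (Dose/τ) = Css × CL.
Dose = Css × CL × τ / F = 21.7 × 2.560 × 22.6 / 0.43 = 2920 mg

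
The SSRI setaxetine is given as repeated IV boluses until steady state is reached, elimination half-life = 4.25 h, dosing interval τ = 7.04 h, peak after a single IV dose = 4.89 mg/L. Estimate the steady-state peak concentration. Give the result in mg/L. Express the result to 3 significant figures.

k = ln2 / t½ = 0.693147 / 4.25 = 0.1631 h⁻¹
e^(−kτ) = e^(−0.1631 × 7.04) = 0.3172
Accumulation ratio R = 1 / (1 − e^(−kτ)) = 1 / (1 − 0.3172) = 1.465
Steady-state peak = C₀ × R = 4.89 × 1.465 = 7.164 mg/L

7.16 mg/L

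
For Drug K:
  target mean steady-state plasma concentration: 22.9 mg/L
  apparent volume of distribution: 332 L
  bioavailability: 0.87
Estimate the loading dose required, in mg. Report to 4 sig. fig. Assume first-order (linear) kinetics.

LD = Css × Vd / F = 22.9 × 332 / 0.87 = 8739 mg

8739 mg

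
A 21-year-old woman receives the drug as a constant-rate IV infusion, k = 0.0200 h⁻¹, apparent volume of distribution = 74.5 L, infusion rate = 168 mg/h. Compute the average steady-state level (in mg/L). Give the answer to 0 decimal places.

113 mg/L

CL = k × Vd = 0.02000 × 74.5 = 1.490 L/h
At steady state Css = R₀ / CL = 168 / 1.490 = 112.8 mg/L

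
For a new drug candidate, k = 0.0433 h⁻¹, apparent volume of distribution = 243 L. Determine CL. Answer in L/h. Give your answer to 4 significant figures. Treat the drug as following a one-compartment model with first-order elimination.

10.52 L/h

CL = k × Vd = 0.0433 × 243 = 10.52 L/h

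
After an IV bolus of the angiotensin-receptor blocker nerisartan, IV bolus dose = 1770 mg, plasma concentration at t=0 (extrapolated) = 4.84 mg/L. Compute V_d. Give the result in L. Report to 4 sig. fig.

Vd = Dose / C₀ = 1770 / 4.84 = 365.7 L

365.7 L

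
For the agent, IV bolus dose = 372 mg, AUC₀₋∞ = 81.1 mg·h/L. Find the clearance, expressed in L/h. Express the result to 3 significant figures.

CL = Dose / AUC = 372 / 81.1 = 4.587 L/h

4.59 L/h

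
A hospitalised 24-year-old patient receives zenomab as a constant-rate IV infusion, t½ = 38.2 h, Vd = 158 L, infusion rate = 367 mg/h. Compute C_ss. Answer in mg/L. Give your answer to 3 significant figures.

128 mg/L

k = ln2 / t½ = 0.693147 / 38.2 = 0.01815 h⁻¹
CL = k × Vd = 0.01815 × 158 = 2.868 L/h
At steady state Css = R₀ / CL = 367 / 2.868 = 128.0 mg/L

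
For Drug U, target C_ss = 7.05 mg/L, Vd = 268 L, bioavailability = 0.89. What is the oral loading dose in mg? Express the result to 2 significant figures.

LD = Css × Vd / F = 7.05 × 268 / 0.89 = 2123 mg

2100 mg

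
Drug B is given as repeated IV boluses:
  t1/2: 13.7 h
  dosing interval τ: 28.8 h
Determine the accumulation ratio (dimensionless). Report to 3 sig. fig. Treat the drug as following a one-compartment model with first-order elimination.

1.30

k = ln2 / t½ = 0.693147 / 13.7 = 0.05059 h⁻¹
e^(−kτ) = e^(−0.05059 × 28.8) = 0.2329
Accumulation ratio R = 1 / (1 − e^(−kτ)) = 1 / (1 − 0.2329) = 1.304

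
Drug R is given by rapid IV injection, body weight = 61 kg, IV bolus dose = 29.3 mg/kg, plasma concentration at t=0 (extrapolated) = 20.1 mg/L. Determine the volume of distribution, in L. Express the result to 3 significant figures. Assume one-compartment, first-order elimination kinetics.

88.9 L

Dose = 29.3 × 61 = 1787 mg
Vd = Dose / C₀ = 1787 / 20.1 = 88.91 L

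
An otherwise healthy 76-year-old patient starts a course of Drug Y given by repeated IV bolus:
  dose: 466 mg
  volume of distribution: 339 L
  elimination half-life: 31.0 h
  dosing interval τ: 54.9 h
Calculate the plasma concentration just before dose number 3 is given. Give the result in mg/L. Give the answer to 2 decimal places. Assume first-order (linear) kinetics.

0.52 mg/L

C₀ per dose = Dose / Vd = 466 / 339 = 1.375 mg/L
k = ln2 / t½ = 0.693147 / 31.0 = 0.02236 h⁻¹
Fraction remaining after one interval: r = e^(−kτ) = e^(−0.02236 × 54.9) = 0.2930
Before dose 3, 2 doses have been given (aged 1τ, 2τ).
C_trough = C₀ × (r + r²) = 1.375 × (0.2930 + 0.08585) = 0.5209 mg/L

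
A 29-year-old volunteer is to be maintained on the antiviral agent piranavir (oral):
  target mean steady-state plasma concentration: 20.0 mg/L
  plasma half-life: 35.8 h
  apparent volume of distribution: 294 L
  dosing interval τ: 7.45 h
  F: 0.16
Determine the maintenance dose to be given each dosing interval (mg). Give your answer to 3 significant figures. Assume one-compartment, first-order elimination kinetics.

k = ln2 / t½ = 0.693147 / 35.8 = 0.01936 h⁻¹
CL = k × Vd = 0.01936 × 294 = 5.692 L/h
At steady state, F × (Dose/τ) = Css × CL.
Dose = Css × CL × τ / F = 20.0 × 5.692 × 7.45 / 0.16 = 5301 mg

5300 mg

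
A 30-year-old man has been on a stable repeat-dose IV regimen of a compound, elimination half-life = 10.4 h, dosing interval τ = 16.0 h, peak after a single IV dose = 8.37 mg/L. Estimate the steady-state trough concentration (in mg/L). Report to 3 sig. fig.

k = ln2 / t½ = 0.693147 / 10.4 = 0.06665 h⁻¹
e^(−kτ) = e^(−0.06665 × 16.0) = 0.3442
Accumulation ratio R = 1 / (1 − e^(−kτ)) = 1 / (1 − 0.3442) = 1.525
Steady-state trough = C₀ × R × e^(−kτ) = 8.37 × 1.525 × 0.3442 = 4.393 mg/L

4.39 mg/L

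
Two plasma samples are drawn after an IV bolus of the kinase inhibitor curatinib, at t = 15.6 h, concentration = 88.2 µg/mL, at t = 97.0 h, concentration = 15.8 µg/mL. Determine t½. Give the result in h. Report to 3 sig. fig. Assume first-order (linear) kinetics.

k = ln(C₁/C₂) / (t₂ − t₁) = ln(88.2/15.8) / (97.0 − 15.6)
  = 1.720 / 81.40 = 0.02113 h⁻¹
t½ = ln2 / k = 0.693147 / 0.02113 = 32.80 h

32.8 h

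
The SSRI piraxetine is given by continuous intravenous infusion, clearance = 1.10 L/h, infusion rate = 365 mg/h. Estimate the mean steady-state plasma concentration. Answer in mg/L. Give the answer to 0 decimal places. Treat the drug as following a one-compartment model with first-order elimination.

332 mg/L

At steady state Css = R₀ / CL = 365 / 1.100 = 331.8 mg/L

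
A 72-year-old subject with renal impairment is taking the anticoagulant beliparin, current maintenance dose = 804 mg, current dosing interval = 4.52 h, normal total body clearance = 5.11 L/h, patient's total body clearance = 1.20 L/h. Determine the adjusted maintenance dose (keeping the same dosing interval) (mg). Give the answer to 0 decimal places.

To keep the same average steady-state level, dosing rate must scale with clearance.
CL ratio = 1.20 / 5.11 = 0.2348
New dose (same interval) = 804 × 0.2348 = 188.8 mg

189 mg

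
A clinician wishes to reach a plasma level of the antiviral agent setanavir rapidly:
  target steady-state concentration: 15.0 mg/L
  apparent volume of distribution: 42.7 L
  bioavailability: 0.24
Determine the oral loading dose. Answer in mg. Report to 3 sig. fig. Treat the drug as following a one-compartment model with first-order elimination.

2670 mg

LD = Css × Vd / F = 15.0 × 42.7 / 0.24 = 2669 mg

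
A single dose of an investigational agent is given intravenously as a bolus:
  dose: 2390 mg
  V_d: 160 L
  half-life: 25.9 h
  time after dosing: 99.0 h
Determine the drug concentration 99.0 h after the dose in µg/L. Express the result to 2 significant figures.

1100 µg/L

C₀ = Dose / Vd = 2390 / 160 = 14.94 mg/L
k = ln2 / t½ = 0.693147 / 25.9 = 0.02676 h⁻¹
C = C₀ · e^(−k·t) = 14.94 × e^(−0.02676 × 99.0)
  = 14.94 × 0.07070 = 1.056 mg/L
Convert: 1.056 mg/L × 1000 = 1056 µg/L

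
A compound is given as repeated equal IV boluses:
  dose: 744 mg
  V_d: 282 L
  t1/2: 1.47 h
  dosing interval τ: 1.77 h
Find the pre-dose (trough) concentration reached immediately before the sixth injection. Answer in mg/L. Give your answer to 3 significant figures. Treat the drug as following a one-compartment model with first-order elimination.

1.99 mg/L

C₀ per dose = Dose / Vd = 744 / 282 = 2.638 mg/L
k = ln2 / t½ = 0.693147 / 1.47 = 0.4715 h⁻¹
Fraction remaining after one interval: r = e^(−kτ) = e^(−0.4715 × 1.77) = 0.4341
Before dose 6, 5 doses have been given (aged 1τ, 2τ, 3τ, 4τ, 5τ).
C_trough = C₀ × (r + r² + … + r^5) = C₀ × r(1−r^5)/(1−r)
        = 2.638 × 0.4341 × (1 − 0.01542) / (1 − 0.4341) = 1.992 mg/L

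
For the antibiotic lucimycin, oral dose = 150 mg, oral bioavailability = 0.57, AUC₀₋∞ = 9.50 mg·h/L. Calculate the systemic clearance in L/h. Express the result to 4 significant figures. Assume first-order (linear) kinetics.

CL = F·Dose / AUC = 0.57 × 150 / 9.50 = 9.000 L/h

9.000 L/h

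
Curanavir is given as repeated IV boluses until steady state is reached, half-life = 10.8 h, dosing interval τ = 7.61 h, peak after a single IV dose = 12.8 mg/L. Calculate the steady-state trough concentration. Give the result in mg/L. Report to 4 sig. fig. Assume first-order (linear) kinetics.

20.33 mg/L

k = ln2 / t½ = 0.693147 / 10.8 = 0.06418 h⁻¹
e^(−kτ) = e^(−0.06418 × 7.61) = 0.6136
Accumulation ratio R = 1 / (1 − e^(−kτ)) = 1 / (1 − 0.6136) = 2.588
Steady-state trough = C₀ × R × e^(−kτ) = 12.8 × 2.588 × 0.6136 = 20.33 mg/L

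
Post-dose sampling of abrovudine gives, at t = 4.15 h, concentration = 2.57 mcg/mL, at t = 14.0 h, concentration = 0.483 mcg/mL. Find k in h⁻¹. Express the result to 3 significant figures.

k = ln(C₁/C₂) / (t₂ − t₁) = ln(2.57/0.483) / (14.0 − 4.15)
  = 1.672 / 9.850 = 0.1697 h⁻¹

0.170 h⁻¹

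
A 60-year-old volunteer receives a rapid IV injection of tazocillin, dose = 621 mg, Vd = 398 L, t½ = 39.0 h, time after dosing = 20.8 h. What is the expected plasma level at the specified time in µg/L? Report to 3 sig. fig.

C₀ = Dose / Vd = 621.0 / 398 = 1.560 mg/L
k = ln2 / t½ = 0.693147 / 39.0 = 0.01777 h⁻¹
C = C₀ · e^(−k·t) = 1.560 × e^(−0.01777 × 20.8)
  = 1.560 × 0.6910 = 1.078 mg/L
Convert: 1.078 mg/L × 1000 = 1078 µg/L

1080 µg/L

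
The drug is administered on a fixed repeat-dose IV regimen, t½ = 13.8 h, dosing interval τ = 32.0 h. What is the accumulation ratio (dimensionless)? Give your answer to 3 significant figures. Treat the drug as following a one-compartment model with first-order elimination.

1.25

k = ln2 / t½ = 0.693147 / 13.8 = 0.05023 h⁻¹
e^(−kτ) = e^(−0.05023 × 32.0) = 0.2004
Accumulation ratio R = 1 / (1 − e^(−kτ)) = 1 / (1 − 0.2004) = 1.251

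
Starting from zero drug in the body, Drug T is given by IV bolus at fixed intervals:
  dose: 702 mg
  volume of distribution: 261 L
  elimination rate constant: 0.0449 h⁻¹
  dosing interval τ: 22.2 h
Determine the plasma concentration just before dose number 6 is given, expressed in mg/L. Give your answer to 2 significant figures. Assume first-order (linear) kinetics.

1.6 mg/L

C₀ per dose = Dose / Vd = 702 / 261 = 2.690 mg/L
Fraction remaining after one interval: r = e^(−kτ) = e^(−0.04490 × 22.2) = 0.3691
Before dose 6, 5 doses have been given (aged 1τ, 2τ, 3τ, 4τ, 5τ).
C_trough = C₀ × (r + r² + … + r^5) = C₀ × r(1−r^5)/(1−r)
        = 2.690 × 0.3691 × (1 − 0.006850) / (1 − 0.3691) = 1.563 mg/L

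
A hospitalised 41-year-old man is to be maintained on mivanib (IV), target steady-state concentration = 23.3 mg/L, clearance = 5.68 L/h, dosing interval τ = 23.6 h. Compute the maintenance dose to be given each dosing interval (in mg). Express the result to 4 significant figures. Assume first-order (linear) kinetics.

At steady state, Dose/τ = Css × CL.
Dose = Css × CL × τ = 23.3 × 5.680 × 23.6 = 3123 mg

3123 mg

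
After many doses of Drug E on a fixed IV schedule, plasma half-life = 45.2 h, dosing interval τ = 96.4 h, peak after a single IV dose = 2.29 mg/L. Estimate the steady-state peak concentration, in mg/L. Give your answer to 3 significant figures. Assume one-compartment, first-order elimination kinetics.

k = ln2 / t½ = 0.693147 / 45.2 = 0.01534 h⁻¹
e^(−kτ) = e^(−0.01534 × 96.4) = 0.2279
Accumulation ratio R = 1 / (1 − e^(−kτ)) = 1 / (1 − 0.2279) = 1.295
Steady-state peak = C₀ × R = 2.29 × 1.295 = 2.966 mg/L

2.97 mg/L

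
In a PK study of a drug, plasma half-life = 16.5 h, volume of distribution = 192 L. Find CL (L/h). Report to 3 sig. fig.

8.07 L/h

k = ln2 / t½ = 0.693147 / 16.5 = 0.04201 h⁻¹
CL = k × Vd = 0.04201 × 192 = 8.066 L/h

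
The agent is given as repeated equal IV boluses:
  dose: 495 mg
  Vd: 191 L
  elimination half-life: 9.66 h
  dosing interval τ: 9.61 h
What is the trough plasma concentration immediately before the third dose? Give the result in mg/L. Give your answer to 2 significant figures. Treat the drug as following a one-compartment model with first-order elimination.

2.0 mg/L

C₀ per dose = Dose / Vd = 495 / 191 = 2.592 mg/L
k = ln2 / t½ = 0.693147 / 9.66 = 0.07175 h⁻¹
Fraction remaining after one interval: r = e^(−kτ) = e^(−0.07175 × 9.61) = 0.5018
Before dose 3, 2 doses have been given (aged 1τ, 2τ).
C_trough = C₀ × (r + r²) = 2.592 × (0.5018 + 0.2518) = 1.953 mg/L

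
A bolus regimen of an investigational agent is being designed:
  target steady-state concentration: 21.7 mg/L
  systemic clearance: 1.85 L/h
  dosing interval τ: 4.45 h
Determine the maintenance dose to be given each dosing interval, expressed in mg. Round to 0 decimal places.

179 mg

At steady state, Dose/τ = Css × CL.
Dose = Css × CL × τ = 21.7 × 1.850 × 4.45 = 178.6 mg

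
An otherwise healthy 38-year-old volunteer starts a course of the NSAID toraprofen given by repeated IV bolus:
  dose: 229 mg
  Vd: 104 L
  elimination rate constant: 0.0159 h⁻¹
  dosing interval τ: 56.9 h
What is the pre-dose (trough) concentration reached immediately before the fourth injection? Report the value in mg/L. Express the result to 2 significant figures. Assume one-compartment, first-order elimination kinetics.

C₀ per dose = Dose / Vd = 229 / 104 = 2.202 mg/L
Fraction remaining after one interval: r = e^(−kτ) = e^(−0.01590 × 56.9) = 0.4047
Before dose 4, 3 doses have been given (aged 1τ, 2τ, 3τ).
C_trough = C₀ × (r + r² + … + r^3) = C₀ × r(1−r^3)/(1−r)
        = 2.202 × 0.4047 × (1 − 0.06628) / (1 − 0.4047) = 1.398 mg/L

1.4 mg/L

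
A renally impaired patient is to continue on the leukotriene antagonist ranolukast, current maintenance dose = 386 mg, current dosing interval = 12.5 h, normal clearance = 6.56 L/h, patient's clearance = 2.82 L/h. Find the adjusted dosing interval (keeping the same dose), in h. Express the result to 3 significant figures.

29.1 h

To keep the same average steady-state level, dosing rate must scale with clearance.
CL ratio = 2.82 / 6.56 = 0.4299
New interval (same dose) = 12.5 / 0.4299 = 29.08 h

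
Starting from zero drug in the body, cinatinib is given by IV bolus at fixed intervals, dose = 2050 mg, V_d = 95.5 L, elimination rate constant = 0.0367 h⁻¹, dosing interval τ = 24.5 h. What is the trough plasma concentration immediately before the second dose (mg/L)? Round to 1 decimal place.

C₀ per dose = Dose / Vd = 2050 / 95.5 = 21.47 mg/L
Fraction remaining after one interval: r = e^(−kτ) = e^(−0.03670 × 24.5) = 0.4069
Before dose 2, 1 dose has been given (aged 1τ).
C_trough = C₀ × r = 21.47 × 0.4069 = 8.736 mg/L

8.7 mg/L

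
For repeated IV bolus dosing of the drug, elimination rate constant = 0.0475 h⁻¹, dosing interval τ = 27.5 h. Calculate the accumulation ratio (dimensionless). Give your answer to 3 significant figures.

e^(−kτ) = e^(−0.04750 × 27.5) = 0.2708
Accumulation ratio R = 1 / (1 − e^(−kτ)) = 1 / (1 − 0.2708) = 1.371

1.37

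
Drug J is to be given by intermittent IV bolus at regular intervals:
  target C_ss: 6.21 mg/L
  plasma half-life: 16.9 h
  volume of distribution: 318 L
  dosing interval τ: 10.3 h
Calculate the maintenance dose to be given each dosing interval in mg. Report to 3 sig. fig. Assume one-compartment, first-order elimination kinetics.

k = ln2 / t½ = 0.693147 / 16.9 = 0.04101 h⁻¹
CL = k × Vd = 0.04101 × 318 = 13.04 L/h
At steady state, Dose/τ = Css × CL.
Dose = Css × CL × τ = 6.21 × 13.04 × 10.3 = 834.1 mg

834 mg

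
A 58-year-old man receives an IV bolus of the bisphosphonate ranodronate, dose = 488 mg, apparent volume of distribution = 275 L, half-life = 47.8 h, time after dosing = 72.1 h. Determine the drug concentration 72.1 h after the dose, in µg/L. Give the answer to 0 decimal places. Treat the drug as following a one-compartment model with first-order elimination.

C₀ = Dose / Vd = 488.0 / 275 = 1.775 mg/L
k = ln2 / t½ = 0.693147 / 47.8 = 0.01450 h⁻¹
C = C₀ · e^(−k·t) = 1.775 × e^(−0.01450 × 72.1)
  = 1.775 × 0.3515 = 0.6239 mg/L
Convert: 0.6239 mg/L × 1000 = 623.9 µg/L

624 µg/L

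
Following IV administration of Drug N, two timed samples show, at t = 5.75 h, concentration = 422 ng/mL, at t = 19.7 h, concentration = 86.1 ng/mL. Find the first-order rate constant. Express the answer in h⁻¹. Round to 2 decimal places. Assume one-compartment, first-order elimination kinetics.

0.11 h⁻¹

k = ln(C₁/C₂) / (t₂ − t₁) = ln(422/86.1) / (19.7 − 5.75)
  = 1.589 / 13.95 = 0.1139 h⁻¹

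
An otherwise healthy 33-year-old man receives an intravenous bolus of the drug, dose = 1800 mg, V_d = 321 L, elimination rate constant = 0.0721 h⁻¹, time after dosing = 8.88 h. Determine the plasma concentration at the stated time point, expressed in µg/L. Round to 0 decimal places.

C₀ = Dose / Vd = 1800 / 321 = 5.607 mg/L
C = C₀ · e^(−k·t) = 5.607 × e^(−0.07210 × 8.88)
  = 5.607 × 0.5272 = 2.956 mg/L
Convert: 2.956 mg/L × 1000 = 2956 µg/L

2956 µg/L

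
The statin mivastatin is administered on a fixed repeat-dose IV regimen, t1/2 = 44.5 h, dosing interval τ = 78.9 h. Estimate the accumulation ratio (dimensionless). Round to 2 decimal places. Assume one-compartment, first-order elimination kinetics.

k = ln2 / t½ = 0.693147 / 44.5 = 0.01558 h⁻¹
e^(−kτ) = e^(−0.01558 × 78.9) = 0.2925
Accumulation ratio R = 1 / (1 − e^(−kτ)) = 1 / (1 − 0.2925) = 1.413

1.41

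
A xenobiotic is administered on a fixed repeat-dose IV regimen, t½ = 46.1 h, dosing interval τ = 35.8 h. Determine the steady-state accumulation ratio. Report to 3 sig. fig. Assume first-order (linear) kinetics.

2.40

k = ln2 / t½ = 0.693147 / 46.1 = 0.01504 h⁻¹
e^(−kτ) = e^(−0.01504 × 35.8) = 0.5837
Accumulation ratio R = 1 / (1 − e^(−kτ)) = 1 / (1 − 0.5837) = 2.402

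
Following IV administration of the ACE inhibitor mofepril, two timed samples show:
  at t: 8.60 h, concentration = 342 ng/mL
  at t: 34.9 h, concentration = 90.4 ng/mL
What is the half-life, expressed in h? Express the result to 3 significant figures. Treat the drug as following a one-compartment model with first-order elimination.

13.7 h

k = ln(C₁/C₂) / (t₂ − t₁) = ln(342/90.4) / (34.9 − 8.60)
  = 1.331 / 26.30 = 0.05061 h⁻¹
t½ = ln2 / k = 0.693147 / 0.05061 = 13.70 h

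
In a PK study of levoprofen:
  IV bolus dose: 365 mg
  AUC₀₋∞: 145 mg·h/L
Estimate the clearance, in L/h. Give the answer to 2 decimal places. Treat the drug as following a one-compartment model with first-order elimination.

CL = Dose / AUC = 365 / 145 = 2.517 L/h

2.52 L/h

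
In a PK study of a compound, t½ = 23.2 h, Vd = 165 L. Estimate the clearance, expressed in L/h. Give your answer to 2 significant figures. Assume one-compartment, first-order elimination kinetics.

4.9 L/h

k = ln2 / t½ = 0.693147 / 23.2 = 0.02988 h⁻¹
CL = k × Vd = 0.02988 × 165 = 4.930 L/h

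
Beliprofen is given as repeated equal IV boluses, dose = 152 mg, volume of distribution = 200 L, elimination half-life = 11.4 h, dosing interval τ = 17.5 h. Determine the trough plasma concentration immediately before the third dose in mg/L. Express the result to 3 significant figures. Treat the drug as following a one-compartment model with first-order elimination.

0.353 mg/L

C₀ per dose = Dose / Vd = 152 / 200 = 0.7600 mg/L
k = ln2 / t½ = 0.693147 / 11.4 = 0.06080 h⁻¹
Fraction remaining after one interval: r = e^(−kτ) = e^(−0.06080 × 17.5) = 0.3451
Before dose 3, 2 doses have been given (aged 1τ, 2τ).
C_trough = C₀ × (r + r²) = 0.7600 × (0.3451 + 0.1191) = 0.3528 mg/L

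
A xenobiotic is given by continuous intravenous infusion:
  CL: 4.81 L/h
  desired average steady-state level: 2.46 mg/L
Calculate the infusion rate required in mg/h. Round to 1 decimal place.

At steady state, infusion rate R₀ = Css × CL = 2.46 × 4.810 = 11.83 mg/h

11.8 mg/h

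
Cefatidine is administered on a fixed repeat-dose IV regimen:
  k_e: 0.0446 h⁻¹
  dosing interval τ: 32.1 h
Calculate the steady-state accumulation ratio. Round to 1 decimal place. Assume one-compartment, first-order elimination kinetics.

e^(−kτ) = e^(−0.04460 × 32.1) = 0.2389
Accumulation ratio R = 1 / (1 − e^(−kτ)) = 1 / (1 − 0.2389) = 1.314

1.3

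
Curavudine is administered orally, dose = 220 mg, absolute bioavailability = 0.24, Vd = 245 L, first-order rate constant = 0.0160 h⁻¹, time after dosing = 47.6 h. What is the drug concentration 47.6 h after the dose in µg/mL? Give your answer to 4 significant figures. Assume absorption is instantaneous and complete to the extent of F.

0.1006 µg/mL

Amount reaching circulation = F × Dose = 0.24 × 220.0 = 52.80 mg
C₀ = F·Dose / Vd = 52.80 / 245 = 0.2155 mg/L
C = C₀ · e^(−k·t) = 0.2155 × e^(−0.01600 × 47.6)
  = 0.2155 × 0.4669 = 0.1006 mg/L
(0.1006 mg/L = 0.1006 µg/mL)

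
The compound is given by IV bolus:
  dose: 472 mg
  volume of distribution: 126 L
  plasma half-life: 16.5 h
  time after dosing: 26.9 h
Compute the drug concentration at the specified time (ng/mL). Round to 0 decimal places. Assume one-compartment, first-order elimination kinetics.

1210 ng/mL

C₀ = Dose / Vd = 472.0 / 126 = 3.746 mg/L
k = ln2 / t½ = 0.693147 / 16.5 = 0.04201 h⁻¹
C = C₀ · e^(−k·t) = 3.746 × e^(−0.04201 × 26.9)
  = 3.746 × 0.3230 = 1.210 mg/L
Convert: 1.210 mg/L × 1000 = 1210 ng/mL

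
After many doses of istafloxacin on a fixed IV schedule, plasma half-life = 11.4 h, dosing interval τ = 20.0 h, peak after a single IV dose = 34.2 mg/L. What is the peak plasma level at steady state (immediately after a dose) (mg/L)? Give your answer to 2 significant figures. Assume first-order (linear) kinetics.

49 mg/L

k = ln2 / t½ = 0.693147 / 11.4 = 0.06080 h⁻¹
e^(−kτ) = e^(−0.06080 × 20.0) = 0.2964
Accumulation ratio R = 1 / (1 − e^(−kτ)) = 1 / (1 − 0.2964) = 1.421
Steady-state peak = C₀ × R = 34.2 × 1.421 = 48.60 mg/L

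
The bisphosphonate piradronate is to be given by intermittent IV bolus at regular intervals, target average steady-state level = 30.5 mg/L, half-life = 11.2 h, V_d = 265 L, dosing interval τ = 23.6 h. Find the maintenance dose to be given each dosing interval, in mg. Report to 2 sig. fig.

k = ln2 / t½ = 0.693147 / 11.2 = 0.06189 h⁻¹
CL = k × Vd = 0.06189 × 265 = 16.40 L/h
At steady state, Dose/τ = Css × CL.
Dose = Css × CL × τ = 30.5 × 16.40 × 23.6 = 11800 mg

12000 mg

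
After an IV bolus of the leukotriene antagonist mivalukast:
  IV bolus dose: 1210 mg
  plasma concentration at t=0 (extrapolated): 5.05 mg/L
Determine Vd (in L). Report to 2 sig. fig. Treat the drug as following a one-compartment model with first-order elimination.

240 L

Vd = Dose / C₀ = 1210 / 5.05 = 239.6 L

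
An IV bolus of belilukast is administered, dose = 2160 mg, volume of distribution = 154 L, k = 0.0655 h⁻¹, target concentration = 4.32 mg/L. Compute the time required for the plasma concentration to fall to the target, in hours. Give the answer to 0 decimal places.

18 h

C₀ = Dose / Vd = 2160 / 154 = 14.03 mg/L
t = ln(C₀ / C) / k = ln(14.03 / 4.32) / 0.06550
  = ln(3.248) / 0.06550 = 1.178 / 0.06550 = 17.98 h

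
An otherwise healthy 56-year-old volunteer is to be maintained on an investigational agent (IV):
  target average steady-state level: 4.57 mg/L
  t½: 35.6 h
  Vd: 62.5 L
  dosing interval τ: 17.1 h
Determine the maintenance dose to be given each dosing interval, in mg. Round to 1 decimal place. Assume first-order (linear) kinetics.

95.1 mg

k = ln2 / t½ = 0.693147 / 35.6 = 0.01947 h⁻¹
CL = k × Vd = 0.01947 × 62.5 = 1.217 L/h
At steady state, Dose/τ = Css × CL.
Dose = Css × CL × τ = 4.57 × 1.217 × 17.1 = 95.10 mg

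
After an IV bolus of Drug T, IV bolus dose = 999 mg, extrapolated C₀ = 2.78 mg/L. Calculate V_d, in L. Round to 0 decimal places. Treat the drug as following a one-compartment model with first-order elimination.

359 L

Vd = Dose / C₀ = 999.0 / 2.78 = 359.4 L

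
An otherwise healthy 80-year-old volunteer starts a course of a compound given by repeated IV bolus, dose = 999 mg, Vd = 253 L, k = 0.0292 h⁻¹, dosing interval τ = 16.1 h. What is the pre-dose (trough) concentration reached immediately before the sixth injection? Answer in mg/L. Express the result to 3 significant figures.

5.95 mg/L

C₀ per dose = Dose / Vd = 999 / 253 = 3.949 mg/L
Fraction remaining after one interval: r = e^(−kτ) = e^(−0.02920 × 16.1) = 0.6249
Before dose 6, 5 doses have been given (aged 1τ, 2τ, 3τ, 4τ, 5τ).
C_trough = C₀ × (r + r² + … + r^5) = C₀ × r(1−r^5)/(1−r)
        = 3.949 × 0.6249 × (1 − 0.09529) / (1 − 0.6249) = 5.952 mg/L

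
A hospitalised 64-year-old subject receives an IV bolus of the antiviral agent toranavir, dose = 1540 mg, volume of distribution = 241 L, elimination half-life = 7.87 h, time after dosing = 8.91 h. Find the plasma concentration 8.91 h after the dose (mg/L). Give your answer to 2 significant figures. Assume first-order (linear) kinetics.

2.9 mg/L

C₀ = Dose / Vd = 1540 / 241 = 6.390 mg/L
k = ln2 / t½ = 0.693147 / 7.87 = 0.08807 h⁻¹
C = C₀ · e^(−k·t) = 6.390 × e^(−0.08807 × 8.91)
  = 6.390 × 0.4563 = 2.916 mg/L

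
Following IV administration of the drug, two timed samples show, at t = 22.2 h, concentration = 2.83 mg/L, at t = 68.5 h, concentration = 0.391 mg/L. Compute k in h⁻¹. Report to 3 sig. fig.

0.0427 h⁻¹

k = ln(C₁/C₂) / (t₂ − t₁) = ln(2.83/0.391) / (68.5 − 22.2)
  = 1.979 / 46.30 = 0.04274 h⁻¹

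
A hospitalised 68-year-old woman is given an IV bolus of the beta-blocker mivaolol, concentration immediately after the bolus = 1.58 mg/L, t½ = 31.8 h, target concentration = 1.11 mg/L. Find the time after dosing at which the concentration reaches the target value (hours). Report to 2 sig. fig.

k = ln2 / t½ = 0.693147 / 31.8 = 0.02180 h⁻¹
t = ln(C₀ / C) / k = ln(1.580 / 1.11) / 0.02180
  = ln(1.423) / 0.02180 = 0.3528 / 0.02180 = 16.18 h

16 h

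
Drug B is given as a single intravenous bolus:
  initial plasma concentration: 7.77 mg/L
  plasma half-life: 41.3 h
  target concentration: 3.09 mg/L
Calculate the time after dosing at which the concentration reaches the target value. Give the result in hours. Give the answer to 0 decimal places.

k = ln2 / t½ = 0.693147 / 41.3 = 0.01678 h⁻¹
t = ln(C₀ / C) / k = ln(7.770 / 3.09) / 0.01678
  = ln(2.515) / 0.01678 = 0.9223 / 0.01678 = 54.96 h

55 h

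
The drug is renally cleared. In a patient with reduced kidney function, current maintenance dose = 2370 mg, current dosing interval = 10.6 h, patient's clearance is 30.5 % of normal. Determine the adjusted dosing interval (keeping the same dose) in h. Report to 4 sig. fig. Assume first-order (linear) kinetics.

To keep the same average steady-state level, dosing rate must scale with clearance.
CL ratio = 30.5 / 100 = 0.3050
New interval (same dose) = 10.6 / 0.3050 = 34.75 h

34.75 h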